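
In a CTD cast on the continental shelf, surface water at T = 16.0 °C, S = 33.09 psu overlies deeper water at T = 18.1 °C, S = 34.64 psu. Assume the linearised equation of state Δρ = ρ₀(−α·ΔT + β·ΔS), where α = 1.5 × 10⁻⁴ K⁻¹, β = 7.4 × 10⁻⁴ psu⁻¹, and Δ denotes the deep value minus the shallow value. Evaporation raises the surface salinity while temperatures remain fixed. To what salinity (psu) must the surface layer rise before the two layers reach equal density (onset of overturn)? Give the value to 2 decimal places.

34.21 psu

Neutral buoyancy requires −α(T_deep − T_surf) + β(S_deep − S_surf′) = 0.
S_surf′ = S_deep − (α/β)·ΔT = 34.64 − (1.5 × 10⁻⁴/7.4 × 10⁻⁴)·(+2.1) = 34.2143 psu.
Increase required: 34.2143 − 33.09 = 1.1243 psu.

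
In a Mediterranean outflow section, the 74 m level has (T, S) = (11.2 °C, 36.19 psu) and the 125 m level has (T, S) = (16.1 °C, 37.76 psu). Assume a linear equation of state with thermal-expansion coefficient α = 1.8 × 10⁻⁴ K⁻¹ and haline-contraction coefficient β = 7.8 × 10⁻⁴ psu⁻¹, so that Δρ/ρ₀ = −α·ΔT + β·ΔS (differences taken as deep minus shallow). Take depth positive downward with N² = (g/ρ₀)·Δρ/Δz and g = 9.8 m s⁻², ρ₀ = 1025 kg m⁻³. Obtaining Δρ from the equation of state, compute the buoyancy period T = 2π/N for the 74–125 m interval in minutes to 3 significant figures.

12.9 min

ΔT = +4.9 K, ΔS = +1.57 psu (deep − shallow).
Δρ/ρ₀ = −αΔT + βΔS = -8.82 × 10⁻⁴ + 1.2246 × 10⁻³ = 3.426 × 10⁻⁴, so Δρ ≈ 0.3512 kg m⁻³.
N² = (g/ρ₀)·Δρ/Δz = g·(Δρ/ρ₀)/Δz = 9.8 × 3.426 × 10⁻⁴ / 51 = 6.5833 × 10⁻⁵ s⁻².
N = √(6.5833 × 10⁻⁵) = 8.1138 × 10⁻³ rad s⁻¹ → T = 2π/N = 774.38 s = 12.906 min ≈ 12.9 min.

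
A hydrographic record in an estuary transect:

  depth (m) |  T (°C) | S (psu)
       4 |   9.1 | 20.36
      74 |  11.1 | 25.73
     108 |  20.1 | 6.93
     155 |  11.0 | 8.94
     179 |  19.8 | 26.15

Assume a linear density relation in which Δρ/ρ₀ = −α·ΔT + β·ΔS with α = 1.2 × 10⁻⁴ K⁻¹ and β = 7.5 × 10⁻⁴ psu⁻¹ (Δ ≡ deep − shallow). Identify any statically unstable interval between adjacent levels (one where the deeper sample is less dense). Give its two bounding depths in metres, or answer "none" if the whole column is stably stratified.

74–108 m

Evaluate Δρ/ρ₀ = −αΔT + βΔS across each adjacent pair:
  4–74 m: −αΔT+βΔS = −(1.2 × 10⁻⁴)(+2.0)+(7.5 × 10⁻⁴)(+5.37) = 3.8 × 10⁻³ → stable
  74–108 m: −αΔT+βΔS = −(1.2 × 10⁻⁴)(+9.0)+(7.5 × 10⁻⁴)(-18.80) = -0.015 → UNSTABLE
  108–155 m: −αΔT+βΔS = −(1.2 × 10⁻⁴)(-9.1)+(7.5 × 10⁻⁴)(+2.01) = 2.6 × 10⁻³ → stable
  155–179 m: −αΔT+βΔS = −(1.2 × 10⁻⁴)(+8.8)+(7.5 × 10⁻⁴)(+17.21) = 0.012 → stable
The 74–108 m interval has Δρ < 0: lighter water underlies denser water.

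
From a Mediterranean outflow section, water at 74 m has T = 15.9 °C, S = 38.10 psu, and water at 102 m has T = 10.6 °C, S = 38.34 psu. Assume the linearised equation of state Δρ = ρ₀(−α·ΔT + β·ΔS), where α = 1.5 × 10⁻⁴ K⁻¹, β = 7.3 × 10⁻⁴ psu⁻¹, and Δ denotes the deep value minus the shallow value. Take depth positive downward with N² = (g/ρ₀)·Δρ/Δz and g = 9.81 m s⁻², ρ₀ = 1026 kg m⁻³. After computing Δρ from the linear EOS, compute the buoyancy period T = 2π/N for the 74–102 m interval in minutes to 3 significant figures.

ΔT = -5.3 K, ΔS = +0.24 psu (deep − shallow).
Δρ/ρ₀ = −αΔT + βΔS = 7.95 × 10⁻⁴ + 1.752 × 10⁻⁴ = 9.702 × 10⁻⁴, so Δρ ≈ 0.9954 kg m⁻³.
N² = (g/ρ₀)·Δρ/Δz = g·(Δρ/ρ₀)/Δz = 9.81 × 9.702 × 10⁻⁴ / 28 = 3.3992 × 10⁻⁴ s⁻².
N = √(3.3992 × 10⁻⁴) = 0.018437 rad s⁻¹ → T = 2π/N = 340.79 s = 5.6798 min ≈ 5.68 min.

5.68 min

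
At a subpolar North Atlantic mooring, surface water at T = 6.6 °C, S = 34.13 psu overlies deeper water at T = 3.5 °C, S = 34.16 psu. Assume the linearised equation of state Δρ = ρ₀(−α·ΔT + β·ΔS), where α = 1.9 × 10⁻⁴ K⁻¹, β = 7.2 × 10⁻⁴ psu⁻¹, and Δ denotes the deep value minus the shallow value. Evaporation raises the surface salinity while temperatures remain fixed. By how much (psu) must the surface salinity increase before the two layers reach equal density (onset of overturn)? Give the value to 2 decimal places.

0.85 psu

Neutral buoyancy requires −α(T_deep − T_surf) + β(S_deep − S_surf′) = 0.
S_surf′ = S_deep − (α/β)·ΔT = 34.16 − (1.9 × 10⁻⁴/7.2 × 10⁻⁴)·(-3.1) = 34.9781 psu.
Increase required: 34.9781 − 34.13 = 0.8481 psu.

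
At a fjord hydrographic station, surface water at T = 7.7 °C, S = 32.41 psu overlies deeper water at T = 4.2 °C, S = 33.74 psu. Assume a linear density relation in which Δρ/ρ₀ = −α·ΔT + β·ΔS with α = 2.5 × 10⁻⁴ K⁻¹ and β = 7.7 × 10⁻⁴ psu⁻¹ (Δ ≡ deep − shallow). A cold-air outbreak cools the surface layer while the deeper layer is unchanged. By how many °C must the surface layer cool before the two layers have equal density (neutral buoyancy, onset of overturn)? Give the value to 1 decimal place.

7.6 °C

Neutral buoyancy requires Δρ = 0, i.e. −α(T_deep − T_surf′) + β(S_deep − S_surf) = 0.
T_surf′ = T_deep − (β/α)·ΔS = 4.2 − (7.7 × 10⁻⁴/2.5 × 10⁻⁴)·(+1.33) = 0.104 °C.
Cooling required: 7.7 − (0.104) = 7.596 °C.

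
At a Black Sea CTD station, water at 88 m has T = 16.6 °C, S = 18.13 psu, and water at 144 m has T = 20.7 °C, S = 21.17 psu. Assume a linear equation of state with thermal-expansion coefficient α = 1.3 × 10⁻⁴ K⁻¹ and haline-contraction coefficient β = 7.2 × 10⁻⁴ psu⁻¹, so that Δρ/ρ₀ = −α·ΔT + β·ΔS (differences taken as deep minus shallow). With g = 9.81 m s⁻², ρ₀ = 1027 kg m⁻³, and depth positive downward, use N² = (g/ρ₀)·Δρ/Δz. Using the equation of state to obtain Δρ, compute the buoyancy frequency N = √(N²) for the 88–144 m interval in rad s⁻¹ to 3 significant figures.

ΔT = +4.1 K, ΔS = +3.04 psu (deep − shallow).
Δρ/ρ₀ = −αΔT + βΔS = -5.33 × 10⁻⁴ + 2.1888 × 10⁻³ = 1.6558 × 10⁻³, so Δρ ≈ 1.701 kg m⁻³.
N² = (g/ρ₀)·Δρ/Δz = g·(Δρ/ρ₀)/Δz = 9.81 × 1.6558 × 10⁻³ / 56 = 2.9006 × 10⁻⁴ s⁻².
N = √(2.9006 × 10⁻⁴) = 0.017031 rad s⁻¹ ≈ 0.0170 rad s⁻¹.

0.0170 rad s⁻¹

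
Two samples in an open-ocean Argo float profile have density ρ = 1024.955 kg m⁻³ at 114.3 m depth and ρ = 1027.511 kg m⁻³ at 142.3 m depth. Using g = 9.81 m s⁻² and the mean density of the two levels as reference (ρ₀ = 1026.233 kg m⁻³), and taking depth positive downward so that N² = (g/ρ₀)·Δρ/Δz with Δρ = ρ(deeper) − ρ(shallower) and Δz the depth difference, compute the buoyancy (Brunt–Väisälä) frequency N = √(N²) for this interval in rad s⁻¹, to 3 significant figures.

0.0295 rad s⁻¹

Δρ = 1027.511 − 1024.955 = 2.556 kg m⁻³ over Δz = 142.3 − 114.3 = 28 m.
N² = (9.81/1026.233) × (2.556/28) = 8.7262 × 10⁻⁴ s⁻².
N = √(8.7262 × 10⁻⁴) = 0.029540 rad s⁻¹ ≈ 0.0295 rad s⁻¹.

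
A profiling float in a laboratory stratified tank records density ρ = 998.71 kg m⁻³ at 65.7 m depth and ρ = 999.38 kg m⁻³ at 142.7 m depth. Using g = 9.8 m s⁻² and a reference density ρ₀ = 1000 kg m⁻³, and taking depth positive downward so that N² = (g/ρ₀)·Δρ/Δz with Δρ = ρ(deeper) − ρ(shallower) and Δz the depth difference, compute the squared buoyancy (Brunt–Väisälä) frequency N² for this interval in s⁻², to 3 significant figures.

Δρ = 999.38 − 998.71 = 0.67 kg m⁻³ over Δz = 142.7 − 65.7 = 77 m.
N² = (9.8/1000) × (0.67/77) = 8.5273 × 10⁻⁵ s⁻² ≈ 8.53 × 10⁻⁵ s⁻².

8.53 × 10⁻⁵ s⁻²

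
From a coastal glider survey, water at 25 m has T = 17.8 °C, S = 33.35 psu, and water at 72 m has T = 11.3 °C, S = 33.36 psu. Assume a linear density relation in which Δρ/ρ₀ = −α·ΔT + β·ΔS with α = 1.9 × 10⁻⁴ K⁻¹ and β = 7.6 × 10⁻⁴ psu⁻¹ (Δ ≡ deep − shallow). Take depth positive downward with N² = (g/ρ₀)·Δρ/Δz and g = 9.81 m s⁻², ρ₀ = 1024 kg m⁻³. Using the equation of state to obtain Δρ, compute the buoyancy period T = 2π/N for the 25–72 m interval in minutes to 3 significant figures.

ΔT = -6.5 K, ΔS = +0.01 psu (deep − shallow).
Δρ/ρ₀ = −αΔT + βΔS = 1.235 × 10⁻³ + 7.60 × 10⁻⁶ = 1.2426 × 10⁻³, so Δρ ≈ 1.272 kg m⁻³.
N² = (g/ρ₀)·Δρ/Δz = g·(Δρ/ρ₀)/Δz = 9.81 × 1.2426 × 10⁻³ / 47 = 2.5936 × 10⁻⁴ s⁻².
N = √(2.5936 × 10⁻⁴) = 0.016105 rad s⁻¹ → T = 2π/N = 390.14 s = 6.5023 min ≈ 6.50 min.

6.50 min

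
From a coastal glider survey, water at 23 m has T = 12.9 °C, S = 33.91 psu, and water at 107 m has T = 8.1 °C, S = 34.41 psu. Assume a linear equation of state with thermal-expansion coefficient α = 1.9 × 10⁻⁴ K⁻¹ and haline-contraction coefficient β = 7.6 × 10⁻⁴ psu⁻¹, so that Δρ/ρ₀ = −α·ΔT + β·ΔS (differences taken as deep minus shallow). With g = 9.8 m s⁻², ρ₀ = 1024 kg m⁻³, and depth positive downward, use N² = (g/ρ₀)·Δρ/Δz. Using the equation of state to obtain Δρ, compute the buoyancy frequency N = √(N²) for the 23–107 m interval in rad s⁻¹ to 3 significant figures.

0.0123 rad s⁻¹

ΔT = -4.8 K, ΔS = +0.50 psu (deep − shallow).
Δρ/ρ₀ = −αΔT + βΔS = 9.12 × 10⁻⁴ + 3.80 × 10⁻⁴ = 1.292 × 10⁻³, so Δρ ≈ 1.323 kg m⁻³.
N² = (g/ρ₀)·Δρ/Δz = g·(Δρ/ρ₀)/Δz = 9.8 × 1.292 × 10⁻³ / 84 = 1.5073 × 10⁻⁴ s⁻².
N = √(1.5073 × 10⁻⁴) = 0.012277 rad s⁻¹ ≈ 0.0123 rad s⁻¹.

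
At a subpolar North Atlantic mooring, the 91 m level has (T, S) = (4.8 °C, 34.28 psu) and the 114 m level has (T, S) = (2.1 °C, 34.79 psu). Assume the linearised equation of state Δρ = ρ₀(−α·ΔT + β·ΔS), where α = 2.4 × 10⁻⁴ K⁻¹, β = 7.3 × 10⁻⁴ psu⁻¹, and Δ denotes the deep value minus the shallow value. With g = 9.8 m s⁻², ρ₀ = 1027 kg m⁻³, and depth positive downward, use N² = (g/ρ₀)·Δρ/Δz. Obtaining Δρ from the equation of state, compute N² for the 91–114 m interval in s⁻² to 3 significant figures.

4.35 × 10⁻⁴ s⁻²

ΔT = -2.7 K, ΔS = +0.51 psu (deep − shallow).
Δρ/ρ₀ = −αΔT + βΔS = 6.48 × 10⁻⁴ + 3.723 × 10⁻⁴ = 1.0203 × 10⁻³, so Δρ ≈ 1.048 kg m⁻³.
N² = (g/ρ₀)·Δρ/Δz = g·(Δρ/ρ₀)/Δz = 9.8 × 1.0203 × 10⁻³ / 23 = 4.3474 × 10⁻⁴ s⁻² ≈ 4.35 × 10⁻⁴ s⁻².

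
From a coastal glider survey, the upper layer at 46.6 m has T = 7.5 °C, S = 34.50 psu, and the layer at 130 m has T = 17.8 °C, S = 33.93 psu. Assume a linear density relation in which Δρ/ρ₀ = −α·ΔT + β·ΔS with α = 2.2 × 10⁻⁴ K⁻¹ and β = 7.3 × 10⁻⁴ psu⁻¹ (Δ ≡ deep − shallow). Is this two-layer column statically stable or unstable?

ΔT = 17.8 − 7.5 = +10.3 K and ΔS = 33.93 − 34.50 = -0.57 psu (deep − shallow).
−αΔT = -2.266 × 10⁻³; βΔS = -4.161 × 10⁻⁴; sum Δρ/ρ₀ = -2.6821 × 10⁻³.
Δρ/ρ₀ < 0, so Δρ < 0: deeper water is lighter → statically unstable; the column would overturn.

unstable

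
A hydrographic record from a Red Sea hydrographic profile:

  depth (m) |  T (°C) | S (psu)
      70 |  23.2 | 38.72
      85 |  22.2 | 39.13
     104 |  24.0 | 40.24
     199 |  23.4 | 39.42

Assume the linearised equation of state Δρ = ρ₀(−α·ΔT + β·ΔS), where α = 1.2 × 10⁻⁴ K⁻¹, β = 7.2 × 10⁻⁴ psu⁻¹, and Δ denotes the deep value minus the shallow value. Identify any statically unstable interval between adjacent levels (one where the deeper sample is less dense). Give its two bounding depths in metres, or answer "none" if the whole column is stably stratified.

104–199 m

Evaluate Δρ/ρ₀ = −αΔT + βΔS across each adjacent pair:
  70–85 m: −αΔT+βΔS = −(1.2 × 10⁻⁴)(-1.0)+(7.2 × 10⁻⁴)(+0.41) = 4.2 × 10⁻⁴ → stable
  85–104 m: −αΔT+βΔS = −(1.2 × 10⁻⁴)(+1.8)+(7.2 × 10⁻⁴)(+1.11) = 5.8 × 10⁻⁴ → stable
  104–199 m: −αΔT+βΔS = −(1.2 × 10⁻⁴)(-0.6)+(7.2 × 10⁻⁴)(-0.82) = -5.2 × 10⁻⁴ → UNSTABLE
The 104–199 m interval has Δρ < 0: lighter water underlies denser water.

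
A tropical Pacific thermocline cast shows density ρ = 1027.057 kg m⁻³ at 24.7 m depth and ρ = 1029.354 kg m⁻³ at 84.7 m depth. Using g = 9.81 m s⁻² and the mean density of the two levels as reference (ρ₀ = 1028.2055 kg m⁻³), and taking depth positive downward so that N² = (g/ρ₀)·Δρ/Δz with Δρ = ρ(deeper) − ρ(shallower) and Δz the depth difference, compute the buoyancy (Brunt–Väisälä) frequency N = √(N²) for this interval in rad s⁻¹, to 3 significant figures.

Δρ = 1029.354 − 1027.057 = 2.297 kg m⁻³ over Δz = 84.7 − 24.7 = 60 m.
N² = (9.81/1028.2055) × (2.297/60) = 3.6526 × 10⁻⁴ s⁻².
N = √(3.6526 × 10⁻⁴) = 0.019112 rad s⁻¹ ≈ 0.0191 rad s⁻¹.

0.0191 rad s⁻¹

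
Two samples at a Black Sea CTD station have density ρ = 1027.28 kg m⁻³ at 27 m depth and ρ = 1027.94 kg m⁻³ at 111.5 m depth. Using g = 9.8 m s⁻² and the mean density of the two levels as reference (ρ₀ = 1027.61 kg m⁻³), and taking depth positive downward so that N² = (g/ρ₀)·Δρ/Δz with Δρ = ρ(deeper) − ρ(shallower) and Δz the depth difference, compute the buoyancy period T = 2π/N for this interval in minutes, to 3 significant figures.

12.1 min

Δρ = 1027.94 − 1027.28 = 0.66 kg m⁻³ over Δz = 111.5 − 27 = 84.5 m.
N² = (9.8/1027.61) × (0.66/84.5) = 7.4488 × 10⁻⁵ s⁻².
N = √(7.4488 × 10⁻⁵) = 8.6306 × 10⁻³ rad s⁻¹, so T = 2π/N = 728.01 s = 12.133 min ≈ 12.1 min.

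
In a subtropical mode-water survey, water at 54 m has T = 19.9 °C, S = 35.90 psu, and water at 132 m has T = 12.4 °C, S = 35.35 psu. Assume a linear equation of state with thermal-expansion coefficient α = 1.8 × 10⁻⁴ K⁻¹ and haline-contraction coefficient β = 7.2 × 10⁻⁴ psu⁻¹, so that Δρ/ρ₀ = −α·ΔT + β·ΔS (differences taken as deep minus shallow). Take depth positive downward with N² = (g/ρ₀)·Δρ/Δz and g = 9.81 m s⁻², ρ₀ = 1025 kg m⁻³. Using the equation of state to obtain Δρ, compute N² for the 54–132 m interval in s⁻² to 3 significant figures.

ΔT = -7.5 K, ΔS = -0.55 psu (deep − shallow).
Δρ/ρ₀ = −αΔT + βΔS = 1.35 × 10⁻³ − 3.96 × 10⁻⁴ = 9.54 × 10⁻⁴, so Δρ ≈ 0.9778 kg m⁻³.
N² = (g/ρ₀)·Δρ/Δz = g·(Δρ/ρ₀)/Δz = 9.81 × 9.54 × 10⁻⁴ / 78 = 1.1998 × 10⁻⁴ s⁻² ≈ 1.20 × 10⁻⁴ s⁻².

1.20 × 10⁻⁴ s⁻²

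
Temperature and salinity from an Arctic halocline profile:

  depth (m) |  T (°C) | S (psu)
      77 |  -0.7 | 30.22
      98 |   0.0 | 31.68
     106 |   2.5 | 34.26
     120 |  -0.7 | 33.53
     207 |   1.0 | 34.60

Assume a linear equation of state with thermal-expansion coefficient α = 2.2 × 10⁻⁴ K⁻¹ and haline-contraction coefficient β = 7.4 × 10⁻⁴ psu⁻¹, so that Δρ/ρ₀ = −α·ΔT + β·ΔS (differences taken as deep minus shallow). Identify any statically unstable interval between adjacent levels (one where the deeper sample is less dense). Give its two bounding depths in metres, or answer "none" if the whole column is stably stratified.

none

Evaluate Δρ/ρ₀ = −αΔT + βΔS across each adjacent pair:
  77–98 m: −αΔT+βΔS = −(2.2 × 10⁻⁴)(+0.7)+(7.4 × 10⁻⁴)(+1.46) = 9.3 × 10⁻⁴ → stable
  98–106 m: −αΔT+βΔS = −(2.2 × 10⁻⁴)(+2.5)+(7.4 × 10⁻⁴)(+2.58) = 1.4 × 10⁻³ → stable
  106–120 m: −αΔT+βΔS = −(2.2 × 10⁻⁴)(-3.2)+(7.4 × 10⁻⁴)(-0.73) = 1.6 × 10⁻⁴ → stable
  120–207 m: −αΔT+βΔS = −(2.2 × 10⁻⁴)(+1.7)+(7.4 × 10⁻⁴)(+1.07) = 4.2 × 10⁻⁴ → stable
Every interval has Δρ > 0: the column is stably stratified throughout.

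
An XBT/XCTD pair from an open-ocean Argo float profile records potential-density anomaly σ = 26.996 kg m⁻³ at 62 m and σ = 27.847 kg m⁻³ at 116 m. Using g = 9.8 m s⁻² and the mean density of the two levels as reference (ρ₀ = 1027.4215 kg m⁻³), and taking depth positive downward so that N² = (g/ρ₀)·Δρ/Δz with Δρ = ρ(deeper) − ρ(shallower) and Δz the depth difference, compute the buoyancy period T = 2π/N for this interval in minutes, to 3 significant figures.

8.54 min

Δρ = 1027.847 − 1026.996 = 0.851 kg m⁻³ over Δz = 116 − 62 = 54 m.
N² = (9.8/1027.4215) × (0.851/54) = 1.5032 × 10⁻⁴ s⁻².
N = √(1.5032 × 10⁻⁴) = 0.012261 rad s⁻¹, so T = 2π/N = 512.45 s = 8.5408 min ≈ 8.54 min.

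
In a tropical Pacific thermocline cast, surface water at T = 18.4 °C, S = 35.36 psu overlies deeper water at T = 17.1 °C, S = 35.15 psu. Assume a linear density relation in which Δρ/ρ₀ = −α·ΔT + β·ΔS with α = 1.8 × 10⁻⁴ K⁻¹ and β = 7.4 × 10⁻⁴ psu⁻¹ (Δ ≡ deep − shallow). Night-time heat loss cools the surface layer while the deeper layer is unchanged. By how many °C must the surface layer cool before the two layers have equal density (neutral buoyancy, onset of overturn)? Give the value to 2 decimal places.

0.44 °C

Neutral buoyancy requires Δρ = 0, i.e. −α(T_deep − T_surf′) + β(S_deep − S_surf) = 0.
T_surf′ = T_deep − (β/α)·ΔS = 17.1 − (7.4 × 10⁻⁴/1.8 × 10⁻⁴)·(-0.21) = 17.9633 °C.
Cooling required: 18.4 − (17.9633) = 0.4367 °C.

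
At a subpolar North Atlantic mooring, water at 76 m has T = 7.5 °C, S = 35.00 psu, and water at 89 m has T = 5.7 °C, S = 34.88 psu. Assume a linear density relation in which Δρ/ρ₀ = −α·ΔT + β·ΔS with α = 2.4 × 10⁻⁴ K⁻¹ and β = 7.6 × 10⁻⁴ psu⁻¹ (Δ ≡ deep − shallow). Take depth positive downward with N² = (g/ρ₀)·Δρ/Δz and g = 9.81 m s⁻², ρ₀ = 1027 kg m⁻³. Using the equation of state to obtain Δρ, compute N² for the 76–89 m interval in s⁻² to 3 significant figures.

ΔT = -1.8 K, ΔS = -0.12 psu (deep − shallow).
Δρ/ρ₀ = −αΔT + βΔS = 4.32 × 10⁻⁴ − 9.12 × 10⁻⁵ = 3.408 × 10⁻⁴, so Δρ ≈ 0.3500 kg m⁻³.
N² = (g/ρ₀)·Δρ/Δz = g·(Δρ/ρ₀)/Δz = 9.81 × 3.408 × 10⁻⁴ / 13 = 2.5717 × 10⁻⁴ s⁻² ≈ 2.57 × 10⁻⁴ s⁻².

2.57 × 10⁻⁴ s⁻²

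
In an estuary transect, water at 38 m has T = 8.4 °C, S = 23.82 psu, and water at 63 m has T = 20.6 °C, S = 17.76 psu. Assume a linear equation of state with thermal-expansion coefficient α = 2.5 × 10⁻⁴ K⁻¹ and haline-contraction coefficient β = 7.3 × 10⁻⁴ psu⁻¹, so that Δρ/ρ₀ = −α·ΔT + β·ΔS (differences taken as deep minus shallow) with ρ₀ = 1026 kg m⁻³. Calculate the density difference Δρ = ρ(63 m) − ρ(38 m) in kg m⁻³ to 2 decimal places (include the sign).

-7.67 kg m⁻³

ΔT = +12.2 K, ΔS = -6.06 psu (deep − shallow).
Δρ/ρ₀ = −(2.5 × 10⁻⁴)(+12.2) + (7.3 × 10⁻⁴)(-6.06) = -7.4738 × 10⁻³.
Δρ = 1026 × (-7.4738 × 10⁻³) = -7.67 kg m⁻³.
Negative Δρ: lighter below, statically unstable.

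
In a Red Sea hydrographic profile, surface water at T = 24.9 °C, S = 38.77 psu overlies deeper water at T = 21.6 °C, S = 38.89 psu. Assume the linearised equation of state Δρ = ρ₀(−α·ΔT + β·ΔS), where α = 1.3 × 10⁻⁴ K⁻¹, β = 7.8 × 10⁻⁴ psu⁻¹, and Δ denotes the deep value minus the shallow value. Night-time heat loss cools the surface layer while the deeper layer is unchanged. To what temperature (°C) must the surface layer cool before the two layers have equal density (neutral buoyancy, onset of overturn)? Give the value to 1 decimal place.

20.9 °C

Neutral buoyancy requires Δρ = 0, i.e. −α(T_deep − T_surf′) + β(S_deep − S_surf) = 0.
T_surf′ = T_deep − (β/α)·ΔS = 21.6 − (7.8 × 10⁻⁴/1.3 × 10⁻⁴)·(+0.12) = 20.880 °C.
Cooling required: 24.9 − (20.880) = 4.020 °C.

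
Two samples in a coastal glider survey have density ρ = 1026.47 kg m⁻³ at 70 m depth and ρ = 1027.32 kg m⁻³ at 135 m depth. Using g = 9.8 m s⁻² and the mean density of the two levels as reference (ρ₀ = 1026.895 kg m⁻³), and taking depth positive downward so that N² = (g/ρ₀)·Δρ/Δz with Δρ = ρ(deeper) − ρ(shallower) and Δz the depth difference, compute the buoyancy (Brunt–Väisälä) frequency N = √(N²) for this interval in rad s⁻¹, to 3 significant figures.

0.0112 rad s⁻¹

Δρ = 1027.32 − 1026.47 = 0.85 kg m⁻³ over Δz = 135 − 70 = 65 m.
N² = (9.8/1026.895) × (0.85/65) = 1.2480 × 10⁻⁴ s⁻².
N = √(1.2480 × 10⁻⁴) = 0.011171 rad s⁻¹ ≈ 0.0112 rad s⁻¹.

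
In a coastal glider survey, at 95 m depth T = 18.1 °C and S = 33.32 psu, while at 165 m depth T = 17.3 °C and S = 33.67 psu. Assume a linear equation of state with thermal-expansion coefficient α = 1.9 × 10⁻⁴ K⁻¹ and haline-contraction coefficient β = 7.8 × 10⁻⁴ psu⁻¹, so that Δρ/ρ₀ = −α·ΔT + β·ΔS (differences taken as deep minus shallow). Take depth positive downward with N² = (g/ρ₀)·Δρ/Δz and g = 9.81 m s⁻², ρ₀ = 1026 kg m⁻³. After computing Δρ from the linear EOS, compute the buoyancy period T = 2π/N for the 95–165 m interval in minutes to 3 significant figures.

ΔT = -0.8 K, ΔS = +0.35 psu (deep − shallow).
Δρ/ρ₀ = −αΔT + βΔS = 1.52 × 10⁻⁴ + 2.73 × 10⁻⁴ = 4.25 × 10⁻⁴, so Δρ ≈ 0.4360 kg m⁻³.
N² = (g/ρ₀)·Δρ/Δz = g·(Δρ/ρ₀)/Δz = 9.81 × 4.25 × 10⁻⁴ / 70 = 5.9561 × 10⁻⁵ s⁻².
N = √(5.9561 × 10⁻⁵) = 7.7176 × 10⁻³ rad s⁻¹ → T = 2π/N = 814.14 s = 13.569 min ≈ 13.6 min.

13.6 min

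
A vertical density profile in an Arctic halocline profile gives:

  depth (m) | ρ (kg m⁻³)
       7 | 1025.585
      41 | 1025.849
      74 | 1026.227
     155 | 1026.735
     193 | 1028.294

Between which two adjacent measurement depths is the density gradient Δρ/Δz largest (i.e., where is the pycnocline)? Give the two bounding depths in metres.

155–193 m

Compute the density gradient over each adjacent pair:
  7–41 m: Δρ/Δz = 0.264/34 = 7.8 × 10⁻³ kg m⁻⁴
  41–74 m: Δρ/Δz = 0.378/33 = 0.011 kg m⁻⁴
  74–155 m: Δρ/Δz = 0.508/81 = 6.3 × 10⁻³ kg m⁻⁴
  155–193 m: Δρ/Δz = 1.559/38 = 0.041 kg m⁻⁴
The largest gradient is in the 155–193 m interval — the pycnocline.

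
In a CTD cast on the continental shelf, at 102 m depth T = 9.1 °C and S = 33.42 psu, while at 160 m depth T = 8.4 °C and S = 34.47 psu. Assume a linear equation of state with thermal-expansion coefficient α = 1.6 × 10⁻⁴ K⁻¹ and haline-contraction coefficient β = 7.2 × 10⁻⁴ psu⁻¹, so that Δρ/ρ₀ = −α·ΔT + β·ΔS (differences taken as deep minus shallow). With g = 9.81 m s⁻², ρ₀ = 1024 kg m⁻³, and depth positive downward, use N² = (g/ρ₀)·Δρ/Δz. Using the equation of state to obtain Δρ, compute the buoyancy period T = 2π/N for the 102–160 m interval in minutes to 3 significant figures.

ΔT = -0.7 K, ΔS = +1.05 psu (deep − shallow).
Δρ/ρ₀ = −αΔT + βΔS = 1.12 × 10⁻⁴ + 7.56 × 10⁻⁴ = 8.68 × 10⁻⁴, so Δρ ≈ 0.8888 kg m⁻³.
N² = (g/ρ₀)·Δρ/Δz = g·(Δρ/ρ₀)/Δz = 9.81 × 8.68 × 10⁻⁴ / 58 = 1.4681 × 10⁻⁴ s⁻².
N = √(1.4681 × 10⁻⁴) = 0.012117 rad s⁻¹ → T = 2π/N = 518.54 s = 8.6423 min ≈ 8.64 min.

8.64 min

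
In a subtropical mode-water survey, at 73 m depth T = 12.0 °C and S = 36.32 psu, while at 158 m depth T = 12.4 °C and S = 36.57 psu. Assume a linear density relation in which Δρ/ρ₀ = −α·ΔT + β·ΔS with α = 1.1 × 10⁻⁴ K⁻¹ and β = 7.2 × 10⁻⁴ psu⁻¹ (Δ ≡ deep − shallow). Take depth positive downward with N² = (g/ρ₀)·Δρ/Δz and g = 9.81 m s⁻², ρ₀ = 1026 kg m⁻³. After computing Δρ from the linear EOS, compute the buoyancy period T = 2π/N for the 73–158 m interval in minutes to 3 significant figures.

ΔT = +0.4 K, ΔS = +0.25 psu (deep − shallow).
Δρ/ρ₀ = −αΔT + βΔS = -4.40 × 10⁻⁵ + 1.80 × 10⁻⁴ = 1.36 × 10⁻⁴, so Δρ ≈ 0.1395 kg m⁻³.
N² = (g/ρ₀)·Δρ/Δz = g·(Δρ/ρ₀)/Δz = 9.81 × 1.36 × 10⁻⁴ / 85 = 1.5696 × 10⁻⁵ s⁻².
N = √(1.5696 × 10⁻⁵) = 3.9618 × 10⁻³ rad s⁻¹ → T = 2π/N = 1.5859 × 10³ s = 26.432 min ≈ 26.4 min.

26.4 min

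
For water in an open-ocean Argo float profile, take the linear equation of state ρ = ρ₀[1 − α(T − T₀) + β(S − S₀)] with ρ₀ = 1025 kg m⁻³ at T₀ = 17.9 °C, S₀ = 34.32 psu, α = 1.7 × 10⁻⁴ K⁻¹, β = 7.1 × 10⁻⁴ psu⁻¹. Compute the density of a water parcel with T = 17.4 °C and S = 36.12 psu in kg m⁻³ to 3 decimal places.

1026.397 kg m⁻³

T − T₀ = -0.5 K, S − S₀ = +1.80 psu.
Bracket = 1 − α·(-0.5) + β·(+1.80) = 1 + (1.363 × 10⁻³) = 1.0013630.
ρ = 1025 × 1.0013630 = 1026.397 kg m⁻³.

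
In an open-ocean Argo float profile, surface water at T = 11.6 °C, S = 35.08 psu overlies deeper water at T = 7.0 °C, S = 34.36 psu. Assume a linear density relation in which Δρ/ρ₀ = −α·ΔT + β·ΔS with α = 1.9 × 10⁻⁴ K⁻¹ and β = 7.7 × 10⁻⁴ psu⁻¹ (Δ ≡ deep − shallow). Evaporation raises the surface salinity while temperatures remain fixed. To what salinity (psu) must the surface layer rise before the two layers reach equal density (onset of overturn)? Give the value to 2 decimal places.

35.50 psu

Neutral buoyancy requires −α(T_deep − T_surf) + β(S_deep − S_surf′) = 0.
S_surf′ = S_deep − (α/β)·ΔT = 34.36 − (1.9 × 10⁻⁴/7.7 × 10⁻⁴)·(-4.6) = 35.4951 psu.
Increase required: 35.4951 − 35.08 = 0.4151 psu.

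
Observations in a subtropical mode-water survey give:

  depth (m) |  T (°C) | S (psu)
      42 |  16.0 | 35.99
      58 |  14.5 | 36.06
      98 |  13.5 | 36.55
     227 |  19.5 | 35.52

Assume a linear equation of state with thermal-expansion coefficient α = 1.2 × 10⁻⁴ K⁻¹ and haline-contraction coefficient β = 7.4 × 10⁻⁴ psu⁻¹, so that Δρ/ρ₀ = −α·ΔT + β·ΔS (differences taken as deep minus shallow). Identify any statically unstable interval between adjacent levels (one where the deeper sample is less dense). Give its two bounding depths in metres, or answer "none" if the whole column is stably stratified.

Evaluate Δρ/ρ₀ = −αΔT + βΔS across each adjacent pair:
  42–58 m: −αΔT+βΔS = −(1.2 × 10⁻⁴)(-1.5)+(7.4 × 10⁻⁴)(+0.07) = 2.3 × 10⁻⁴ → stable
  58–98 m: −αΔT+βΔS = −(1.2 × 10⁻⁴)(-1.0)+(7.4 × 10⁻⁴)(+0.49) = 4.8 × 10⁻⁴ → stable
  98–227 m: −αΔT+βΔS = −(1.2 × 10⁻⁴)(+6.0)+(7.4 × 10⁻⁴)(-1.03) = -1.5 × 10⁻³ → UNSTABLE
The 98–227 m interval has Δρ < 0: lighter water underlies denser water.

98–227 m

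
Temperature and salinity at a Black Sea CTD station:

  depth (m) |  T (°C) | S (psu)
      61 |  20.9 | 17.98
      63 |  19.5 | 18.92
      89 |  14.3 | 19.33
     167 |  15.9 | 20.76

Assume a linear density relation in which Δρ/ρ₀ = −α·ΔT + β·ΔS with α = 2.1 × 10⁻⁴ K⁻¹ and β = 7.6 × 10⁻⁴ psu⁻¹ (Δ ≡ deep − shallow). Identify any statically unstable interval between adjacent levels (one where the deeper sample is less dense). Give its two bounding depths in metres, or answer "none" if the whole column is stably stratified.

none

Evaluate Δρ/ρ₀ = −αΔT + βΔS across each adjacent pair:
  61–63 m: −αΔT+βΔS = −(2.1 × 10⁻⁴)(-1.4)+(7.6 × 10⁻⁴)(+0.94) = 1.0 × 10⁻³ → stable
  63–89 m: −αΔT+βΔS = −(2.1 × 10⁻⁴)(-5.2)+(7.6 × 10⁻⁴)(+0.41) = 1.4 × 10⁻³ → stable
  89–167 m: −αΔT+βΔS = −(2.1 × 10⁻⁴)(+1.6)+(7.6 × 10⁻⁴)(+1.43) = 7.5 × 10⁻⁴ → stable
Every interval has Δρ > 0: the column is stably stratified throughout.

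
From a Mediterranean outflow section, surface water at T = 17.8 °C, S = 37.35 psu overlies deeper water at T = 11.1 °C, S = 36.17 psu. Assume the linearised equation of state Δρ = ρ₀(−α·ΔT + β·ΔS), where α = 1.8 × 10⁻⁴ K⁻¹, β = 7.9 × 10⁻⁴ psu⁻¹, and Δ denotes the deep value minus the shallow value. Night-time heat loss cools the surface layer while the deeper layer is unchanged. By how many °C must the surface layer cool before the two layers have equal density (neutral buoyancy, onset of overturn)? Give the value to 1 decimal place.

1.5 °C

Neutral buoyancy requires Δρ = 0, i.e. −α(T_deep − T_surf′) + β(S_deep − S_surf) = 0.
T_surf′ = T_deep − (β/α)·ΔS = 11.1 − (7.9 × 10⁻⁴/1.8 × 10⁻⁴)·(-1.18) = 16.279 °C.
Cooling required: 17.8 − (16.279) = 1.521 °C.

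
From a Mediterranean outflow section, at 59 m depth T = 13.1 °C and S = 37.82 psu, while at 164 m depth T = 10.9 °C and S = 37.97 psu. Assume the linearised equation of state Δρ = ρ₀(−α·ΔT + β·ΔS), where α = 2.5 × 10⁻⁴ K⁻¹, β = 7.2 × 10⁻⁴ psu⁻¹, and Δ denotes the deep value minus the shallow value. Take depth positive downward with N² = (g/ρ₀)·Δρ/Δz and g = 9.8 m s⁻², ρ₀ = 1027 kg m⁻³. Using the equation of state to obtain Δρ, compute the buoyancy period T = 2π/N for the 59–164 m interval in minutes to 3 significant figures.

13.4 min

ΔT = -2.2 K, ΔS = +0.15 psu (deep − shallow).
Δρ/ρ₀ = −αΔT + βΔS = 5.50 × 10⁻⁴ + 1.08 × 10⁻⁴ = 6.58 × 10⁻⁴, so Δρ ≈ 0.6758 kg m⁻³.
N² = (g/ρ₀)·Δρ/Δz = g·(Δρ/ρ₀)/Δz = 9.8 × 6.58 × 10⁻⁴ / 105 = 6.1413 × 10⁻⁵ s⁻².
N = √(6.1413 × 10⁻⁵) = 7.8366 × 10⁻³ rad s⁻¹ → T = 2π/N = 801.77 s = 13.363 min ≈ 13.4 min.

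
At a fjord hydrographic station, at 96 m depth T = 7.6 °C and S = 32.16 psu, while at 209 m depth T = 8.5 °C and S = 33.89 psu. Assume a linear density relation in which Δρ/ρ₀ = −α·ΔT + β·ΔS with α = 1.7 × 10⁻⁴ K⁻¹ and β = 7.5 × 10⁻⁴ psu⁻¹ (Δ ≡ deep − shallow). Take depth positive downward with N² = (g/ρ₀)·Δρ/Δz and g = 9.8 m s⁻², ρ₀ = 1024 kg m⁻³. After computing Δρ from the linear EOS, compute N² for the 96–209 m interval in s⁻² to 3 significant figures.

ΔT = +0.9 K, ΔS = +1.73 psu (deep − shallow).
Δρ/ρ₀ = −αΔT + βΔS = -1.53 × 10⁻⁴ + 1.2975 × 10⁻³ = 1.1445 × 10⁻³, so Δρ ≈ 1.172 kg m⁻³.
N² = (g/ρ₀)·Δρ/Δz = g·(Δρ/ρ₀)/Δz = 9.8 × 1.1445 × 10⁻³ / 113 = 9.9258 × 10⁻⁵ s⁻² ≈ 9.93 × 10⁻⁵ s⁻².

9.93 × 10⁻⁵ s⁻²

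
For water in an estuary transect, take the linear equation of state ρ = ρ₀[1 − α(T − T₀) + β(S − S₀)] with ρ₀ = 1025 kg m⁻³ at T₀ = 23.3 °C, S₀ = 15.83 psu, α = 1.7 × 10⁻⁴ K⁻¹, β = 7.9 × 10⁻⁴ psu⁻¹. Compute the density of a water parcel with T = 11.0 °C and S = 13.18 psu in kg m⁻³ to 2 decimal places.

T − T₀ = -12.3 K, S − S₀ = -2.65 psu.
Bracket = 1 − α·(-12.3) + β·(-2.65) = 1 + (-2.50 × 10⁻⁶) = 0.9999975.
ρ = 1025 × 0.9999975 = 1025.00 kg m⁻³.

1025.00 kg m⁻³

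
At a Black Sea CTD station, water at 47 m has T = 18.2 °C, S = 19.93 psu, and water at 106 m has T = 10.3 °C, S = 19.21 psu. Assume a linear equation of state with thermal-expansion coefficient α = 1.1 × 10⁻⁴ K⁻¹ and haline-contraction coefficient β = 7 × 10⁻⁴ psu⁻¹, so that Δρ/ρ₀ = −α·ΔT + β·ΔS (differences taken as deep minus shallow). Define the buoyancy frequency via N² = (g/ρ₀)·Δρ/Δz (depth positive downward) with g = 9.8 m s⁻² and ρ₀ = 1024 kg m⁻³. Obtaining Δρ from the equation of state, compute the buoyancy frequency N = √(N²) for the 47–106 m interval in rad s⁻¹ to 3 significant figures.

7.79 × 10⁻³ rad s⁻¹

ΔT = -7.9 K, ΔS = -0.72 psu (deep − shallow).
Δρ/ρ₀ = −αΔT + βΔS = 8.69 × 10⁻⁴ − 5.04 × 10⁻⁴ = 3.65 × 10⁻⁴, so Δρ ≈ 0.3738 kg m⁻³.
N² = (g/ρ₀)·Δρ/Δz = g·(Δρ/ρ₀)/Δz = 9.8 × 3.65 × 10⁻⁴ / 59 = 6.0627 × 10⁻⁵ s⁻².
N = √(6.0627 × 10⁻⁵) = 7.7863 × 10⁻³ rad s⁻¹ ≈ 7.79 × 10⁻³ rad s⁻¹.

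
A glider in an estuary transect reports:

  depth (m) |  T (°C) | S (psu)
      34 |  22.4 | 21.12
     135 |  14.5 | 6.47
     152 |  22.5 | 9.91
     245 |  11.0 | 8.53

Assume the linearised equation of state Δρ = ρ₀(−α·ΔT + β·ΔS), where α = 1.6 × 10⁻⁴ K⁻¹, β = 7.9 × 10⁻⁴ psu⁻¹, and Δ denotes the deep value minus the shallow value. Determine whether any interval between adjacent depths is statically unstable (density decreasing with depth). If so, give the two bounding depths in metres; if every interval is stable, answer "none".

Evaluate Δρ/ρ₀ = −αΔT + βΔS across each adjacent pair:
  34–135 m: −αΔT+βΔS = −(1.6 × 10⁻⁴)(-7.9)+(7.9 × 10⁻⁴)(-14.65) = -0.010 → UNSTABLE
  135–152 m: −αΔT+βΔS = −(1.6 × 10⁻⁴)(+8.0)+(7.9 × 10⁻⁴)(+3.44) = 1.4 × 10⁻³ → stable
  152–245 m: −αΔT+βΔS = −(1.6 × 10⁻⁴)(-11.5)+(7.9 × 10⁻⁴)(-1.38) = 7.5 × 10⁻⁴ → stable
The 34–135 m interval has Δρ < 0: lighter water underlies denser water.

34–135 m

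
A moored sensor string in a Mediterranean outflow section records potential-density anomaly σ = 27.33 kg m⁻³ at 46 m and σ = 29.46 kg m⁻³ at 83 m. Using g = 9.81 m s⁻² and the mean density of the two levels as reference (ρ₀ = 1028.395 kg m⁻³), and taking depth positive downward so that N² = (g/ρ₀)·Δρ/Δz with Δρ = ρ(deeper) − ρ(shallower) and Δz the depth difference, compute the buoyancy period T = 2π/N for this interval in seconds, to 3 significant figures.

268 s

Δρ = 1029.46 − 1027.33 = 2.13 kg m⁻³ over Δz = 83 − 46 = 37 m.
N² = (9.81/1028.395) × (2.13/37) = 5.4914 × 10⁻⁴ s⁻².
N = √(5.4914 × 10⁻⁴) = 0.023434 rad s⁻¹, so T = 2π/N = 268.12 s ≈ 268 s.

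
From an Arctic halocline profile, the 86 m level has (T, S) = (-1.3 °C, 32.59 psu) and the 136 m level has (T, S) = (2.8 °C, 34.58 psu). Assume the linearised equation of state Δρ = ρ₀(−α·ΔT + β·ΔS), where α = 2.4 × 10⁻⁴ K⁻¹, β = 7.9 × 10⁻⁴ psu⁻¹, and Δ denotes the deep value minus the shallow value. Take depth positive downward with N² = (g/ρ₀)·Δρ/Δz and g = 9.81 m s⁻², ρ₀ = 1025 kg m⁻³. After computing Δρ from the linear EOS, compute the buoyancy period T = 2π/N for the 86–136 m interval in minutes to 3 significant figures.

ΔT = +4.1 K, ΔS = +1.99 psu (deep − shallow).
Δρ/ρ₀ = −αΔT + βΔS = -9.84 × 10⁻⁴ + 1.5721 × 10⁻³ = 5.881 × 10⁻⁴, so Δρ ≈ 0.6028 kg m⁻³.
N² = (g/ρ₀)·Δρ/Δz = g·(Δρ/ρ₀)/Δz = 9.81 × 5.881 × 10⁻⁴ / 50 = 1.1539 × 10⁻⁴ s⁻².
N = √(1.1539 × 10⁻⁴) = 0.010742 rad s⁻¹ → T = 2π/N = 584.92 s = 9.7487 min ≈ 9.75 min.

9.75 min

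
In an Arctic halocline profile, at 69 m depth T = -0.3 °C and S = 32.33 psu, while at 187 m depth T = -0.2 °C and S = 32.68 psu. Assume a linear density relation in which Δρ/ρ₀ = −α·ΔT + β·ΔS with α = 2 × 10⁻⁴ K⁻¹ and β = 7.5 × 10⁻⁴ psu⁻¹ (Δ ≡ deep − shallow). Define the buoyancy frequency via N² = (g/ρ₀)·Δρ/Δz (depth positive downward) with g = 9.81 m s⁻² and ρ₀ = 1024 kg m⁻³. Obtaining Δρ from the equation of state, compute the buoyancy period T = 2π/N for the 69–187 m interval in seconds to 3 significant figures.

1.40 × 10³ s

ΔT = +0.1 K, ΔS = +0.35 psu (deep − shallow).
Δρ/ρ₀ = −αΔT + βΔS = -2.00 × 10⁻⁵ + 2.625 × 10⁻⁴ = 2.425 × 10⁻⁴, so Δρ ≈ 0.2483 kg m⁻³.
N² = (g/ρ₀)·Δρ/Δz = g·(Δρ/ρ₀)/Δz = 9.81 × 2.425 × 10⁻⁴ / 118 = 2.0160 × 10⁻⁵ s⁻².
N = √(2.0160 × 10⁻⁵) = 4.4900 × 10⁻³ rad s⁻¹ → T = 2π/N = 1.3994 × 10³ s ≈ 1.40 × 10³ s.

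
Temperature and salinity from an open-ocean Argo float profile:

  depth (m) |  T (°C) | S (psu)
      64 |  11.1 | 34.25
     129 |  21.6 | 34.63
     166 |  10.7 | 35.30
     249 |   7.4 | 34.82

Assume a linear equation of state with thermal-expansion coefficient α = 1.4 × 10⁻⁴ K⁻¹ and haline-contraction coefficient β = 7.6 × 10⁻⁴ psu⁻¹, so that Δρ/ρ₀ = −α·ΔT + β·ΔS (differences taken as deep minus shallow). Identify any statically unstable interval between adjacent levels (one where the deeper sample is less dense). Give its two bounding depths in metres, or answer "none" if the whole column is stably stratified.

64–129 m

Evaluate Δρ/ρ₀ = −αΔT + βΔS across each adjacent pair:
  64–129 m: −αΔT+βΔS = −(1.4 × 10⁻⁴)(+10.5)+(7.6 × 10⁻⁴)(+0.38) = -1.2 × 10⁻³ → UNSTABLE
  129–166 m: −αΔT+βΔS = −(1.4 × 10⁻⁴)(-10.9)+(7.6 × 10⁻⁴)(+0.67) = 2.0 × 10⁻³ → stable
  166–249 m: −αΔT+βΔS = −(1.4 × 10⁻⁴)(-3.3)+(7.6 × 10⁻⁴)(-0.48) = 9.7 × 10⁻⁵ → stable
The 64–129 m interval has Δρ < 0: lighter water underlies denser water.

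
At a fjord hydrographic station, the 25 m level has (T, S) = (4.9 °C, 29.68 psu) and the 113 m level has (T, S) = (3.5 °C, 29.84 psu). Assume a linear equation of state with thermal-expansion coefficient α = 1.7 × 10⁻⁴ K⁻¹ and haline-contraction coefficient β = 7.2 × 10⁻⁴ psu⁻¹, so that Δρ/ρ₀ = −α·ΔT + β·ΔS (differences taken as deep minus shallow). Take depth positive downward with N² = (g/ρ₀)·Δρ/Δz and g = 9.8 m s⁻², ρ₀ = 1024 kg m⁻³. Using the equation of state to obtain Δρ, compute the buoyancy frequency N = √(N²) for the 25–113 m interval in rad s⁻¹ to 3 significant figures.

ΔT = -1.4 K, ΔS = +0.16 psu (deep − shallow).
Δρ/ρ₀ = −αΔT + βΔS = 2.38 × 10⁻⁴ + 1.152 × 10⁻⁴ = 3.532 × 10⁻⁴, so Δρ ≈ 0.3617 kg m⁻³.
N² = (g/ρ₀)·Δρ/Δz = g·(Δρ/ρ₀)/Δz = 9.8 × 3.532 × 10⁻⁴ / 88 = 3.9334 × 10⁻⁵ s⁻².
N = √(3.9334 × 10⁻⁵) = 6.2717 × 10⁻³ rad s⁻¹ ≈ 6.27 × 10⁻³ rad s⁻¹.

6.27 × 10⁻³ rad s⁻¹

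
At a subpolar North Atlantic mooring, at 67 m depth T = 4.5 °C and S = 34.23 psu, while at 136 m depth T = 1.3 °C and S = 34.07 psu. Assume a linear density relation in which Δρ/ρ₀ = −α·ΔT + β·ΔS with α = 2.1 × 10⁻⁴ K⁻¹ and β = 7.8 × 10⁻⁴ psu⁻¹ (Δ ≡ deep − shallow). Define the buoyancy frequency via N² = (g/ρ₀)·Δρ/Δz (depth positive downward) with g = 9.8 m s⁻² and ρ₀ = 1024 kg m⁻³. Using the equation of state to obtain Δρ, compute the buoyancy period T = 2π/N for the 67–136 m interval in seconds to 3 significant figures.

713 s

ΔT = -3.2 K, ΔS = -0.16 psu (deep − shallow).
Δρ/ρ₀ = −αΔT + βΔS = 6.72 × 10⁻⁴ − 1.248 × 10⁻⁴ = 5.472 × 10⁻⁴, so Δρ ≈ 0.5603 kg m⁻³.
N² = (g/ρ₀)·Δρ/Δz = g·(Δρ/ρ₀)/Δz = 9.8 × 5.472 × 10⁻⁴ / 69 = 7.7718 × 10⁻⁵ s⁻².
N = √(7.7718 × 10⁻⁵) = 8.8158 × 10⁻³ rad s⁻¹ → T = 2π/N = 712.72 s ≈ 713 s.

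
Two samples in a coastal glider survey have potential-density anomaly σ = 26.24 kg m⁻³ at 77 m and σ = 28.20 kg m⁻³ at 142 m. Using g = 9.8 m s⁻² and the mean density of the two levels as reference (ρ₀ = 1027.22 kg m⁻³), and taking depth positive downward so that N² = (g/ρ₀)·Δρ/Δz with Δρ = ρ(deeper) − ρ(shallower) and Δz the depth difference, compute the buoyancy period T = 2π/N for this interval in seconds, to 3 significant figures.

370 s

Δρ = 1028.20 − 1026.24 = 1.96 kg m⁻³ over Δz = 142 − 77 = 65 m.
N² = (9.8/1027.22) × (1.96/65) = 2.8768 × 10⁻⁴ s⁻².
N = √(2.8768 × 10⁻⁴) = 0.016961 rad s⁻¹, so T = 2π/N = 370.45 s ≈ 370 s.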